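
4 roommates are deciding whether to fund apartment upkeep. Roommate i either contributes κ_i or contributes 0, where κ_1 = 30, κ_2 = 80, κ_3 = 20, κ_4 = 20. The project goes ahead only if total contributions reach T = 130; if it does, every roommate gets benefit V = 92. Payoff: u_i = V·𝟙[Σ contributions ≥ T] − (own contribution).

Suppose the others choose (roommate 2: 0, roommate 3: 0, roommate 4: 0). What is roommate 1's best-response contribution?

0

Others' total = 0. Even contributing 30 gives 30 < 130: no benefit either way.
Best response: 0.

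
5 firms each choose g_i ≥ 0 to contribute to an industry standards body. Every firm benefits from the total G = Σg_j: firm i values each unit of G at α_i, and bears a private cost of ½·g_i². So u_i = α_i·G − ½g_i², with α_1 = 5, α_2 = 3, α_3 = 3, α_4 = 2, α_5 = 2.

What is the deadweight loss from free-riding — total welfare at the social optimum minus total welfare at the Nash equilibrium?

363

Firm i's FOC: ∂u_i/∂g_i = α_i − g_i = 0, so g_i* = α_i.
NE contributions = (5, 3, 3, 2, 2); G = 15.
W^NE = (Σα)·G − ½Σα_i² = 15² − ½·51 = 199.5.
Planner sets g_i = Σα_j = 15 for every i, so G^SO = 5·15 = 75.
W^SO = (Σα)·G^SO − ½·5·(Σα)² = (5/2)·15² = 562.5.
Deadweight loss = W^SO − W^NE = 363.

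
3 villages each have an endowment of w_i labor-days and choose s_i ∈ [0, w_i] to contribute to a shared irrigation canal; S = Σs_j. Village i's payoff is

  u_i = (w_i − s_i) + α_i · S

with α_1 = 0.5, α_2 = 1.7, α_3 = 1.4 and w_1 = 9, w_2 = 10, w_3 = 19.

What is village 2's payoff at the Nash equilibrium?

∂u_i/∂s_i = α_i − 1, so village i contributes w_i if α_i > 1, else 0.
α_i > 1 for i ∈ {2, 3}; NE contributions (0, 10, 19), S = 29.
u_2 = (10 − 10) + 1.7·29 = 49.3.

49.3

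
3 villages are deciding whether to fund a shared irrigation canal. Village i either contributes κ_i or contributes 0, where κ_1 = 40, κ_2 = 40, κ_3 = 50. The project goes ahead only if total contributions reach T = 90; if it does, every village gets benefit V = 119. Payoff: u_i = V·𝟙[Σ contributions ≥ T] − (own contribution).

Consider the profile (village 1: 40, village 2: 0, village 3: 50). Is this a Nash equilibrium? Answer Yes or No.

Yes

Total = 90 ≥ 90: provided.
Village 1 (pledges 40, payoff 79): dropping to 0 → total 50, payoff 0. No gain.
Village 2 (pledges 0, payoff 119): pledging 40 → total 130, payoff 79. No gain.
Village 3 (pledges 50, payoff 69): dropping to 0 → total 40, payoff 0. No gain.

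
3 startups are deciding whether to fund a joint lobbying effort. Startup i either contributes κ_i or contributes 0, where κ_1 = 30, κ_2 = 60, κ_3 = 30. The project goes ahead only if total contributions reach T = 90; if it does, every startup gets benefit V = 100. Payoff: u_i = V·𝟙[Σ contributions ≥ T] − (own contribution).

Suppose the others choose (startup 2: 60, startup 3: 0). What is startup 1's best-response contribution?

Others' total = 60. Contributing 30 brings total to 90 ≥ 90: gain V − κ_1 = 70.
Best response: 30.

30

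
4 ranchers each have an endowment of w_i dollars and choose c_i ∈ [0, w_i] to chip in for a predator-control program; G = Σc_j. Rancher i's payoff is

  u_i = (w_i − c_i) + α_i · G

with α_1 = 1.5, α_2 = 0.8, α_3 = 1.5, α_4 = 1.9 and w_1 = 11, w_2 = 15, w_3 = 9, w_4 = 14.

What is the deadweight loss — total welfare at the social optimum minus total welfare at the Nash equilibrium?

∂u_i/∂c_i = α_i − 1, so rancher i contributes w_i if α_i > 1, else 0.
α_i > 1 for i ∈ {1, 3, 4}; NE contributions (11, 0, 9, 14), G = 34.
W^NE = Σw_i − G^NE + (Σα_i)·G^NE = 49 + 4.7·34 = 208.8.
Planner: ∂(Σu_j)/∂c_i = Σα_j − 1 = 4.7 > 0, so everyone contributes w_i; G^SO = 49, W^SO = 49 + 4.7·49 = 279.3.
Deadweight loss = 70.5.

70.5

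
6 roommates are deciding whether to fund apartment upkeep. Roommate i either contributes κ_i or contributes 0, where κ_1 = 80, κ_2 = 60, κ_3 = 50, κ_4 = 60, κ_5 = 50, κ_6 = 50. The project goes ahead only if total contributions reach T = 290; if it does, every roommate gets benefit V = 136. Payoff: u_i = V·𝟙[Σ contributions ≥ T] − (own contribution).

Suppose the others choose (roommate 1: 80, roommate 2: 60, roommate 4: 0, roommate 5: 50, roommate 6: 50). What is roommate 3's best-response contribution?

50

Others' total = 240. Contributing 50 brings total to 290 ≥ 290: gain V − κ_3 = 86.
Best response: 50.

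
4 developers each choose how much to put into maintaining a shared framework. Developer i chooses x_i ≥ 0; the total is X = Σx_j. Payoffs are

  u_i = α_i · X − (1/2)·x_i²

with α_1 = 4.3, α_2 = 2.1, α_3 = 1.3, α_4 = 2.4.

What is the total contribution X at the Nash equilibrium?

10.1

Developer i's FOC: ∂u_i/∂x_i = α_i − x_i = 0, so x_i* = α_i.
NE contributions = (4.3, 2.1, 1.3, 2.4); X = 10.1.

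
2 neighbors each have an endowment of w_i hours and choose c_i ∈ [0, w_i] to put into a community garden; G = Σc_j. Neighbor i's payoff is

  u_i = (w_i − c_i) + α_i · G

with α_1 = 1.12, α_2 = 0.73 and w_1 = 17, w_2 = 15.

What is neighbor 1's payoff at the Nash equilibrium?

19.04

∂u_i/∂c_i = α_i − 1, so neighbor i contributes w_i if α_i > 1, else 0.
α_i > 1 for i ∈ {1}; NE contributions (17, 0), G = 17.
u_1 = (17 − 17) + 1.12·17 = 19.04.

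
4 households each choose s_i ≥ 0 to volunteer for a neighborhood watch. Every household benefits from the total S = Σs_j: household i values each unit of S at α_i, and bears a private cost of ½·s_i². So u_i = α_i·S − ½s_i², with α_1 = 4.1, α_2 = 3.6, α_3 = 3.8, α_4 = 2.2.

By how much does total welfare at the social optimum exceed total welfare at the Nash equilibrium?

212.215

Household i's FOC: ∂u_i/∂s_i = α_i − s_i = 0, so s_i* = α_i.
NE contributions = (4.1, 3.6, 3.8, 2.2); S = 13.7.
W^NE = (Σα)·S − ½Σα_i² = 13.7² − ½·49.05 = 163.165.
Planner sets s_i = Σα_j = 13.7 for every i, so S^SO = 4·13.7 = 54.8.
W^SO = (Σα)·S^SO − ½·4·(Σα)² = (4/2)·13.7² = 375.38.
Deadweight loss = W^SO − W^NE = 212.215.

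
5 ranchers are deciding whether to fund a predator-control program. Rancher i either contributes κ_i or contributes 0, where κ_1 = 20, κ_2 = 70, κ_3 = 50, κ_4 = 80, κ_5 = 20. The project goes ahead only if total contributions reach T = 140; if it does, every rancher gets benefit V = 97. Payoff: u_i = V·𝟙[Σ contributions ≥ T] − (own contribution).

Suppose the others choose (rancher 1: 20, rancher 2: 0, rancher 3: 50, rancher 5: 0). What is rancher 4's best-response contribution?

80

Others' total = 70. Contributing 80 brings total to 150 ≥ 140: gain V − κ_4 = 17.
Best response: 80.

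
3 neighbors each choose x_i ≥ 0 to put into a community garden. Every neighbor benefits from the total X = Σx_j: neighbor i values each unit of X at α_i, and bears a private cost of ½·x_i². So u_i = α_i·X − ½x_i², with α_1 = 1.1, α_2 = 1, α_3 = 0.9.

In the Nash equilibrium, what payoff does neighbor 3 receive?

2.295

Neighbor i's FOC: ∂u_i/∂x_i = α_i − x_i = 0, so x_i* = α_i.
NE contributions = (1.1, 1, 0.9); X = 3.
u_3 = α_3·X − ½·(x_3)² = 0.9·3 − ½·0.9² = 2.295.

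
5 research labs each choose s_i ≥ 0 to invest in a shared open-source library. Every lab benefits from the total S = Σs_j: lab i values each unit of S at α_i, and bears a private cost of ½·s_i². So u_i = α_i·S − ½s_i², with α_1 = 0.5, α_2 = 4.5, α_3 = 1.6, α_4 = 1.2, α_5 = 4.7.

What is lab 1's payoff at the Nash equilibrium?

Lab i's FOC: ∂u_i/∂s_i = α_i − s_i = 0, so s_i* = α_i.
NE contributions = (0.5, 4.5, 1.6, 1.2, 4.7); S = 12.5.
u_1 = α_1·S − ½·(s_1)² = 0.5·12.5 − ½·0.5² = 6.125.

6.125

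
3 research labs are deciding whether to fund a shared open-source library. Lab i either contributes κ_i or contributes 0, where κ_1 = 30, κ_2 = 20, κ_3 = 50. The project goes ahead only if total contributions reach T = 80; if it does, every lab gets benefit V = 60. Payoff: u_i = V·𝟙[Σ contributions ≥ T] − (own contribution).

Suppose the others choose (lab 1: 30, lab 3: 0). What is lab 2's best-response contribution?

Others' total = 30. Even contributing 20 gives 50 < 80: no benefit either way.
Best response: 0.

0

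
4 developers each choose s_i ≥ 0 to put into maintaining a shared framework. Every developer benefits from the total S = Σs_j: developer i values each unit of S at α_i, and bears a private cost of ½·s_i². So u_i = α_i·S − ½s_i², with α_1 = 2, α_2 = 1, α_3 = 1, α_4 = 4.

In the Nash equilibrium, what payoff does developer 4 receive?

24

Developer i's FOC: ∂u_i/∂s_i = α_i − s_i = 0, so s_i* = α_i.
NE contributions = (2, 1, 1, 4); S = 8.
u_4 = α_4·S − ½·(s_4)² = 4·8 − ½·4² = 24.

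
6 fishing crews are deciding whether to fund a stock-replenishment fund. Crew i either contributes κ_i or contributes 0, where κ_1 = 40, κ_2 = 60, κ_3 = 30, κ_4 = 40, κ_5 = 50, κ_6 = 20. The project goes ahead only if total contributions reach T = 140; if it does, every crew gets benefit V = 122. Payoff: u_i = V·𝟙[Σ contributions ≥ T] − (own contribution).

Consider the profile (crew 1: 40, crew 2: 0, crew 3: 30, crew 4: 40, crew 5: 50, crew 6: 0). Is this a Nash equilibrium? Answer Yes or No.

Total = 160 ≥ 140: provided.
Crew 1 (pledges 40, payoff 82): dropping to 0 → total 120, payoff 0. No gain.
Crew 2 (pledges 0, payoff 122): pledging 60 → total 220, payoff 62. No gain.
Crew 3 (pledges 30, payoff 92): dropping to 0 → total 130, payoff 0. No gain.
Crew 4 (pledges 40, payoff 82): dropping to 0 → total 120, payoff 0. No gain.
Crew 5 (pledges 50, payoff 72): dropping to 0 → total 110, payoff 0. No gain.
Crew 6 (pledges 0, payoff 122): pledging 20 → total 180, payoff 102. No gain.

Yes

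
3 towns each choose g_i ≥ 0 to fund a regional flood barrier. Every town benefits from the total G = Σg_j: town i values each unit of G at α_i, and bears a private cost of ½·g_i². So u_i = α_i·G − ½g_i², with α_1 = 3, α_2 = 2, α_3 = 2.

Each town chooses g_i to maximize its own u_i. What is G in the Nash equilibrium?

Town i's FOC: ∂u_i/∂g_i = α_i − g_i = 0, so g_i* = α_i.
NE contributions = (3, 2, 2); G = 7.

7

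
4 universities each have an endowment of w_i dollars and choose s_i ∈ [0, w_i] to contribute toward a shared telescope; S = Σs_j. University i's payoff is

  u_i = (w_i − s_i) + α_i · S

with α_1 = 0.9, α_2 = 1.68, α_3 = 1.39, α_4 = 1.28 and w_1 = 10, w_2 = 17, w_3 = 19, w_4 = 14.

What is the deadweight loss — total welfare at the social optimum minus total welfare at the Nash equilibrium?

42.5

∂u_i/∂s_i = α_i − 1, so university i contributes w_i if α_i > 1, else 0.
α_i > 1 for i ∈ {2, 3, 4}; NE contributions (0, 17, 19, 14), S = 50.
W^NE = Σw_i − S^NE + (Σα_i)·S^NE = 60 + 4.25·50 = 272.5.
Planner: ∂(Σu_j)/∂s_i = Σα_j − 1 = 4.25 > 0, so everyone contributes w_i; S^SO = 60, W^SO = 60 + 4.25·60 = 315.
Deadweight loss = 42.5.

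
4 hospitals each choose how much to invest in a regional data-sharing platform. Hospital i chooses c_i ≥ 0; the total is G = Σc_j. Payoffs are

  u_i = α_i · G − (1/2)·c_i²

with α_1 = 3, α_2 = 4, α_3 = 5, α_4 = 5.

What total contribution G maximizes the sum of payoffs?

Planner FOC: ∂(Σu_j)/∂c_i = (Σα_j) − c_i = 0, so c_i^SO = Σα_j = 17 for every i; G^SO = 68.

68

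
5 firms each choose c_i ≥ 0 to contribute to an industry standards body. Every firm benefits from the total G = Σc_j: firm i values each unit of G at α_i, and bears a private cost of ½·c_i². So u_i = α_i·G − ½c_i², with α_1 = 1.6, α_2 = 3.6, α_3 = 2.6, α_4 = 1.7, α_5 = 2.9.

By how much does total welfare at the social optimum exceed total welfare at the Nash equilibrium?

Firm i's FOC: ∂u_i/∂c_i = α_i − c_i = 0, so c_i* = α_i.
NE contributions = (1.6, 3.6, 2.6, 1.7, 2.9); G = 12.4.
W^NE = (Σα)·G − ½Σα_i² = 12.4² − ½·33.58 = 136.97.
Planner sets c_i = Σα_j = 12.4 for every i, so G^SO = 5·12.4 = 62.
W^SO = (Σα)·G^SO − ½·5·(Σα)² = (5/2)·12.4² = 384.4.
Deadweight loss = W^SO − W^NE = 247.43.

247.43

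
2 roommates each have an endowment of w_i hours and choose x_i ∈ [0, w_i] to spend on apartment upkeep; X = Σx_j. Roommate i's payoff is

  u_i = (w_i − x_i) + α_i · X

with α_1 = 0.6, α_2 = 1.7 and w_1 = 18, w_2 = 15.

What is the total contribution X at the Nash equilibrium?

15

∂u_i/∂x_i = α_i − 1, so roommate i contributes w_i if α_i > 1, else 0.
α_i > 1 for i ∈ {2}; NE contributions (0, 15), X = 15.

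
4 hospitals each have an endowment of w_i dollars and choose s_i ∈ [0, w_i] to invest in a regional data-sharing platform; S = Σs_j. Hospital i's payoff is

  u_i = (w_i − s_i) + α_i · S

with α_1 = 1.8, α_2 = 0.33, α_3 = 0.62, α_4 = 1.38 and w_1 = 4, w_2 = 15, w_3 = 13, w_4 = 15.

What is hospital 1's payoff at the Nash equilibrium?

∂u_i/∂s_i = α_i − 1, so hospital i contributes w_i if α_i > 1, else 0.
α_i > 1 for i ∈ {1, 4}; NE contributions (4, 0, 0, 15), S = 19.
u_1 = (4 − 4) + 1.8·19 = 34.2.

34.2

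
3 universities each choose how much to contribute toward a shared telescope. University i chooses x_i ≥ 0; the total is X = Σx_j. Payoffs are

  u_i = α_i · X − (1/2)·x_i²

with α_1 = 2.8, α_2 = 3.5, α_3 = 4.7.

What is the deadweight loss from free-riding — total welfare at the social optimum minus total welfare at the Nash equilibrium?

University i's FOC: ∂u_i/∂x_i = α_i − x_i = 0, so x_i* = α_i.
NE contributions = (2.8, 3.5, 4.7); X = 11.
W^NE = (Σα)·X − ½Σα_i² = 11² − ½·42.18 = 99.91.
Planner sets x_i = Σα_j = 11 for every i, so X^SO = 3·11 = 33.
W^SO = (Σα)·X^SO − ½·3·(Σα)² = (3/2)·11² = 181.5.
Deadweight loss = W^SO − W^NE = 81.59.

81.59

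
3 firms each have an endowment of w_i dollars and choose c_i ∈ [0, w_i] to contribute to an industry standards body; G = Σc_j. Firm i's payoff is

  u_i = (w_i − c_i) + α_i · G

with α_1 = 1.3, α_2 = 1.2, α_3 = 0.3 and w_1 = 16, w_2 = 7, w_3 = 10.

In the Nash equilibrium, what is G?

∂u_i/∂c_i = α_i − 1, so firm i contributes w_i if α_i > 1, else 0.
α_i > 1 for i ∈ {1, 2}; NE contributions (16, 7, 0), G = 23.

23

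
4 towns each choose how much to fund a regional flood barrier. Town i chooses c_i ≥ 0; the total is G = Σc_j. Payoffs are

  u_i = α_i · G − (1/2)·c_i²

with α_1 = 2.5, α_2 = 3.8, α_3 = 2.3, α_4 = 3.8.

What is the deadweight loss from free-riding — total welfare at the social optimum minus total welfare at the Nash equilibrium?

173.97

Town i's FOC: ∂u_i/∂c_i = α_i − c_i = 0, so c_i* = α_i.
NE contributions = (2.5, 3.8, 2.3, 3.8); G = 12.4.
W^NE = (Σα)·G − ½Σα_i² = 12.4² − ½·40.42 = 133.55.
Planner sets c_i = Σα_j = 12.4 for every i, so G^SO = 4·12.4 = 49.6.
W^SO = (Σα)·G^SO − ½·4·(Σα)² = (4/2)·12.4² = 307.52.
Deadweight loss = W^SO − W^NE = 173.97.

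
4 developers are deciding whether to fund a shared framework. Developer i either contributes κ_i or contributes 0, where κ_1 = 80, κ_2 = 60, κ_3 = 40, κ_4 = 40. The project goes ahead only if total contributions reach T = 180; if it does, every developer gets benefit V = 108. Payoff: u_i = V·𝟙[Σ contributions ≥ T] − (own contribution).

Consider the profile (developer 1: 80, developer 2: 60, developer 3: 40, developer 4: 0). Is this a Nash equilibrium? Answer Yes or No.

Yes

Total = 180 ≥ 180: provided.
Developer 1 (pledges 80, payoff 28): dropping to 0 → total 100, payoff 0. No gain.
Developer 2 (pledges 60, payoff 48): dropping to 0 → total 120, payoff 0. No gain.
Developer 3 (pledges 40, payoff 68): dropping to 0 → total 140, payoff 0. No gain.
Developer 4 (pledges 0, payoff 108): pledging 40 → total 220, payoff 68. No gain.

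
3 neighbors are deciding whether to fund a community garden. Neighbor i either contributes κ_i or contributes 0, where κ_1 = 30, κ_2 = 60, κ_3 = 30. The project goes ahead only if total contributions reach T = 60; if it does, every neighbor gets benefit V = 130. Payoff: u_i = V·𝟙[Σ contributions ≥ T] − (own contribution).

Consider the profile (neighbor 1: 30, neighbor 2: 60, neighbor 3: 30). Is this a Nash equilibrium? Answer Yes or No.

Total = 120 ≥ 60: provided.
Neighbor 1 (pledges 30, payoff 100): dropping to 0 → total 90, payoff 130. Profitable deviation.

No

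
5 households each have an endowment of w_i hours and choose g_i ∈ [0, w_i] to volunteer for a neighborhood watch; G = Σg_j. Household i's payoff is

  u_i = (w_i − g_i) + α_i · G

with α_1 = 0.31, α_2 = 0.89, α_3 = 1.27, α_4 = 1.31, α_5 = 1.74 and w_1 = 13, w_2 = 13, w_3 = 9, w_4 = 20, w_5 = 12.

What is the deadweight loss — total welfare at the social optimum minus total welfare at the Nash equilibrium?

117.52

∂u_i/∂g_i = α_i − 1, so household i contributes w_i if α_i > 1, else 0.
α_i > 1 for i ∈ {3, 4, 5}; NE contributions (0, 0, 9, 20, 12), G = 41.
W^NE = Σw_i − G^NE + (Σα_i)·G^NE = 67 + 4.52·41 = 252.32.
Planner: ∂(Σu_j)/∂g_i = Σα_j − 1 = 4.52 > 0, so everyone contributes w_i; G^SO = 67, W^SO = 67 + 4.52·67 = 369.84.
Deadweight loss = 117.52.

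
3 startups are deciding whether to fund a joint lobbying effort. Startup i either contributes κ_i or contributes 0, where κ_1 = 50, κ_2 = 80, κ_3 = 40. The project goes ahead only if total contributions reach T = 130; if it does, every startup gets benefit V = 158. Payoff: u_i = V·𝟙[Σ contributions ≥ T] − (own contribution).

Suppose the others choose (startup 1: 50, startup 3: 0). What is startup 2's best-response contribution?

80

Others' total = 50. Contributing 80 brings total to 130 ≥ 130: gain V − κ_2 = 78.
Best response: 80.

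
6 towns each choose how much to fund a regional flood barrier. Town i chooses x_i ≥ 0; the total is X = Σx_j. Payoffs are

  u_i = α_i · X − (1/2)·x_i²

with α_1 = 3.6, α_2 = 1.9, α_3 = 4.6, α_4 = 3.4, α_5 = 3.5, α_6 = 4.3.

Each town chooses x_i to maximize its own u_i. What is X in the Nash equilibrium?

Town i's FOC: ∂u_i/∂x_i = α_i − x_i = 0, so x_i* = α_i.
NE contributions = (3.6, 1.9, 4.6, 3.4, 3.5, 4.3); X = 21.3.

21.3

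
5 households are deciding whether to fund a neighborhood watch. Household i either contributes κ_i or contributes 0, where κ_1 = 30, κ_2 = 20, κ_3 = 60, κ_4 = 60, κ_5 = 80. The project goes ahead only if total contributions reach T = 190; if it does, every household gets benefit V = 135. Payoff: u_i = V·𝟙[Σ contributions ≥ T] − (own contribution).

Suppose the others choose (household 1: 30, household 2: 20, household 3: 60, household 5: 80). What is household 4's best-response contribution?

0

Others' total = 190 ≥ 190; contributing adds cost 60 for no extra benefit.
Best response: 0.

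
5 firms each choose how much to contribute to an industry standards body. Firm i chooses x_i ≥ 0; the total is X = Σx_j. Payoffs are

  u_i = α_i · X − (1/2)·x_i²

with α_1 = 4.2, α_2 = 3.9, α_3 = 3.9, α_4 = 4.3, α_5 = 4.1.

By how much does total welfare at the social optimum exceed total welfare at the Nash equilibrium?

665.92

Firm i's FOC: ∂u_i/∂x_i = α_i − x_i = 0, so x_i* = α_i.
NE contributions = (4.2, 3.9, 3.9, 4.3, 4.1); X = 20.4.
W^NE = (Σα)·X − ½Σα_i² = 20.4² − ½·83.36 = 374.48.
Planner sets x_i = Σα_j = 20.4 for every i, so X^SO = 5·20.4 = 102.
W^SO = (Σα)·X^SO − ½·5·(Σα)² = (5/2)·20.4² = 1040.4.
Deadweight loss = W^SO − W^NE = 665.92.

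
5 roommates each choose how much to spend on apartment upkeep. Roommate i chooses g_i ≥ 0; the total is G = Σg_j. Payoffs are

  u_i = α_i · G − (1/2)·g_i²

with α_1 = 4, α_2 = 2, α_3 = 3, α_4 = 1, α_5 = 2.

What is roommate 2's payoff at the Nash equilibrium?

Roommate i's FOC: ∂u_i/∂g_i = α_i − g_i = 0, so g_i* = α_i.
NE contributions = (4, 2, 3, 1, 2); G = 12.
u_2 = α_2·G − ½·(g_2)² = 2·12 − ½·2² = 22.

22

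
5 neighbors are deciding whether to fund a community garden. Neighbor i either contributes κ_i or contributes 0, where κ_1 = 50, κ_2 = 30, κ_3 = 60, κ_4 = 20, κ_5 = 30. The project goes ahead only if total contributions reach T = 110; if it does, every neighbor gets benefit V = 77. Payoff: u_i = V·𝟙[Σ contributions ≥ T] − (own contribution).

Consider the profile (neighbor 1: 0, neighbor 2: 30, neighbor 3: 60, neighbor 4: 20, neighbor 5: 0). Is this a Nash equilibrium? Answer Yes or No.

Total = 110 ≥ 110: provided.
Neighbor 1 (pledges 0, payoff 77): pledging 50 → total 160, payoff 27. No gain.
Neighbor 2 (pledges 30, payoff 47): dropping to 0 → total 80, payoff 0. No gain.
Neighbor 3 (pledges 60, payoff 17): dropping to 0 → total 50, payoff 0. No gain.
Neighbor 4 (pledges 20, payoff 57): dropping to 0 → total 90, payoff 0. No gain.
Neighbor 5 (pledges 0, payoff 77): pledging 30 → total 140, payoff 47. No gain.

Yes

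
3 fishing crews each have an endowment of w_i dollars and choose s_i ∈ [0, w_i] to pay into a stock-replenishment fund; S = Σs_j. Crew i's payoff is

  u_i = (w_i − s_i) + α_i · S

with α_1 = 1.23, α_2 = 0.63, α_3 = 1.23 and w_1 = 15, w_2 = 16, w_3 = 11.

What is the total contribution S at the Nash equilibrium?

∂u_i/∂s_i = α_i − 1, so crew i contributes w_i if α_i > 1, else 0.
α_i > 1 for i ∈ {1, 3}; NE contributions (15, 0, 11), S = 26.

26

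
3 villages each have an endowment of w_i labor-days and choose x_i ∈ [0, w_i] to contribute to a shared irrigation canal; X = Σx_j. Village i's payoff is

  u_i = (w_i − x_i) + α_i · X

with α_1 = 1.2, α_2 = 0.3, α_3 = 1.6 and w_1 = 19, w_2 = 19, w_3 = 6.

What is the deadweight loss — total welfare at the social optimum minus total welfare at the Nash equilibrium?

∂u_i/∂x_i = α_i − 1, so village i contributes w_i if α_i > 1, else 0.
α_i > 1 for i ∈ {1, 3}; NE contributions (19, 0, 6), X = 25.
W^NE = Σw_i − X^NE + (Σα_i)·X^NE = 44 + 2.1·25 = 96.5.
Planner: ∂(Σu_j)/∂x_i = Σα_j − 1 = 2.1 > 0, so everyone contributes w_i; X^SO = 44, W^SO = 44 + 2.1·44 = 136.4.
Deadweight loss = 39.9.

39.9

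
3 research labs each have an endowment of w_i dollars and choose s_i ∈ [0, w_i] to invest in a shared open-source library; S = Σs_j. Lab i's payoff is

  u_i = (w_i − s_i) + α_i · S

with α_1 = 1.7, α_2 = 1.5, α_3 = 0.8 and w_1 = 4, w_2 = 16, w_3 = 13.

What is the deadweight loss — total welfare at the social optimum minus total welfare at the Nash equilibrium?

39

∂u_i/∂s_i = α_i − 1, so lab i contributes w_i if α_i > 1, else 0.
α_i > 1 for i ∈ {1, 2}; NE contributions (4, 16, 0), S = 20.
W^NE = Σw_i − S^NE + (Σα_i)·S^NE = 33 + 3·20 = 93.
Planner: ∂(Σu_j)/∂s_i = Σα_j − 1 = 3 > 0, so everyone contributes w_i; S^SO = 33, W^SO = 33 + 3·33 = 132.
Deadweight loss = 39.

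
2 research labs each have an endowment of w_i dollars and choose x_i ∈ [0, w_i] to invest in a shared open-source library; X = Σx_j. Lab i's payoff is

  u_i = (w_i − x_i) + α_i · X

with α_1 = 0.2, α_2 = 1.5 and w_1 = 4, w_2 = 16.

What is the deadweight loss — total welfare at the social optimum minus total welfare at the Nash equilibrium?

∂u_i/∂x_i = α_i − 1, so lab i contributes w_i if α_i > 1, else 0.
α_i > 1 for i ∈ {2}; NE contributions (0, 16), X = 16.
W^NE = Σw_i − X^NE + (Σα_i)·X^NE = 20 + 0.7·16 = 31.2.
Planner: ∂(Σu_j)/∂x_i = Σα_j − 1 = 0.7 > 0, so everyone contributes w_i; X^SO = 20, W^SO = 20 + 0.7·20 = 34.
Deadweight loss = 2.8.

2.8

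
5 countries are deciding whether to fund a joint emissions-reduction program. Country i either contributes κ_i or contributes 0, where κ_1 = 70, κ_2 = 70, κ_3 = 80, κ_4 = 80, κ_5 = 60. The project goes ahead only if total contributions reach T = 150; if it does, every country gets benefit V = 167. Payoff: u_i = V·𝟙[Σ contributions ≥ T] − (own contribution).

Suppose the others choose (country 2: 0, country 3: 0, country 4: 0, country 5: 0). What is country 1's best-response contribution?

0

Others' total = 0. Even contributing 70 gives 70 < 150: no benefit either way.
Best response: 0.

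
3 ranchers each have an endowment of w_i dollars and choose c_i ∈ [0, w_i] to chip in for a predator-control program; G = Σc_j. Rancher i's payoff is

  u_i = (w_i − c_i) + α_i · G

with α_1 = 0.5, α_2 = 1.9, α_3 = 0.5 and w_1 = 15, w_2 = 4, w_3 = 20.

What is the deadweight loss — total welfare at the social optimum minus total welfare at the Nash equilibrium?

66.5

∂u_i/∂c_i = α_i − 1, so rancher i contributes w_i if α_i > 1, else 0.
α_i > 1 for i ∈ {2}; NE contributions (0, 4, 0), G = 4.
W^NE = Σw_i − G^NE + (Σα_i)·G^NE = 39 + 1.9·4 = 46.6.
Planner: ∂(Σu_j)/∂c_i = Σα_j − 1 = 1.9 > 0, so everyone contributes w_i; G^SO = 39, W^SO = 39 + 1.9·39 = 113.1.
Deadweight loss = 66.5.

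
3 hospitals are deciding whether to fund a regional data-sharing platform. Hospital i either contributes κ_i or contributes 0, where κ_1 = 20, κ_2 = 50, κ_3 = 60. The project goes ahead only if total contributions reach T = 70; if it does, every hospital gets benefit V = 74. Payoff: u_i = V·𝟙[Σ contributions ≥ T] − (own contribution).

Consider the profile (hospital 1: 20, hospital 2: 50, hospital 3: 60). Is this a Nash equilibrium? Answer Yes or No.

No

Total = 130 ≥ 70: provided.
Hospital 1 (pledges 20, payoff 54): dropping to 0 → total 110, payoff 74. Profitable deviation.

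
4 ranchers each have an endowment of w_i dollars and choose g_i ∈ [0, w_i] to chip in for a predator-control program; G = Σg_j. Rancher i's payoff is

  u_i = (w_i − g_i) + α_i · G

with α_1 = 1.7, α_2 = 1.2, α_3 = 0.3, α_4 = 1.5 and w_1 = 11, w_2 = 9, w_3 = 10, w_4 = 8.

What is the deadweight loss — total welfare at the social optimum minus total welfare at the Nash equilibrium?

37

∂u_i/∂g_i = α_i − 1, so rancher i contributes w_i if α_i > 1, else 0.
α_i > 1 for i ∈ {1, 2, 4}; NE contributions (11, 9, 0, 8), G = 28.
W^NE = Σw_i − G^NE + (Σα_i)·G^NE = 38 + 3.7·28 = 141.6.
Planner: ∂(Σu_j)/∂g_i = Σα_j − 1 = 3.7 > 0, so everyone contributes w_i; G^SO = 38, W^SO = 38 + 3.7·38 = 178.6.
Deadweight loss = 37.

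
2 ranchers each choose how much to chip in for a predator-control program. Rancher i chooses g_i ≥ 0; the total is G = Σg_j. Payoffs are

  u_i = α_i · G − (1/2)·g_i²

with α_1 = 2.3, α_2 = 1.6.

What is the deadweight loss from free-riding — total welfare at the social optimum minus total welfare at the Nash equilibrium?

Rancher i's FOC: ∂u_i/∂g_i = α_i − g_i = 0, so g_i* = α_i.
NE contributions = (2.3, 1.6); G = 3.9.
W^NE = (Σα)·G − ½Σα_i² = 3.9² − ½·7.85 = 11.285.
Planner sets g_i = Σα_j = 3.9 for every i, so G^SO = 2·3.9 = 7.8.
W^SO = (Σα)·G^SO − ½·2·(Σα)² = (2/2)·3.9² = 15.21.
Deadweight loss = W^SO − W^NE = 3.925.

3.925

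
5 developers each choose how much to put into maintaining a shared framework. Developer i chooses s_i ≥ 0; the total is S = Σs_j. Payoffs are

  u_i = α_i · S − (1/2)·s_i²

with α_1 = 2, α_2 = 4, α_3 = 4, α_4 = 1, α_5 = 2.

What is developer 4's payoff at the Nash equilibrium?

12.5

Developer i's FOC: ∂u_i/∂s_i = α_i − s_i = 0, so s_i* = α_i.
NE contributions = (2, 4, 4, 1, 2); S = 13.
u_4 = α_4·S − ½·(s_4)² = 1·13 − ½·1² = 12.5.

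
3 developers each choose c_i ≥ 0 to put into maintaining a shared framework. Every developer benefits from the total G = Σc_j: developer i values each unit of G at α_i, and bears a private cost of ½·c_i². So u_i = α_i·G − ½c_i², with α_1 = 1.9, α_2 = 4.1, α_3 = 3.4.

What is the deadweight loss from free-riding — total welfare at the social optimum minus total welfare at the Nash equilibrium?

60.17

Developer i's FOC: ∂u_i/∂c_i = α_i − c_i = 0, so c_i* = α_i.
NE contributions = (1.9, 4.1, 3.4); G = 9.4.
W^NE = (Σα)·G − ½Σα_i² = 9.4² − ½·31.98 = 72.37.
Planner sets c_i = Σα_j = 9.4 for every i, so G^SO = 3·9.4 = 28.2.
W^SO = (Σα)·G^SO − ½·3·(Σα)² = (3/2)·9.4² = 132.54.
Deadweight loss = W^SO − W^NE = 60.17.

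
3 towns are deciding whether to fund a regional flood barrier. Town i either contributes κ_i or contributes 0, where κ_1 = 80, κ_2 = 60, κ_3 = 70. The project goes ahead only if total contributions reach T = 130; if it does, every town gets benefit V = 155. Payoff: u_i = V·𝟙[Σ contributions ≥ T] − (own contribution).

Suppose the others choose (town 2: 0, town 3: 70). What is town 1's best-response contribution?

80

Others' total = 70. Contributing 80 brings total to 150 ≥ 130: gain V − κ_1 = 75.
Best response: 80.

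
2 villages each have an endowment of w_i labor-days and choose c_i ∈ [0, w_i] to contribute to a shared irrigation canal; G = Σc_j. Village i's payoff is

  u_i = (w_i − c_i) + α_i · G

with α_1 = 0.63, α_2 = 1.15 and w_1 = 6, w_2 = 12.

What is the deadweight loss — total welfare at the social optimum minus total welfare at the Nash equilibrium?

4.68

∂u_i/∂c_i = α_i − 1, so village i contributes w_i if α_i > 1, else 0.
α_i > 1 for i ∈ {2}; NE contributions (0, 12), G = 12.
W^NE = Σw_i − G^NE + (Σα_i)·G^NE = 18 + 0.78·12 = 27.36.
Planner: ∂(Σu_j)/∂c_i = Σα_j − 1 = 0.78 > 0, so everyone contributes w_i; G^SO = 18, W^SO = 18 + 0.78·18 = 32.04.
Deadweight loss = 4.68.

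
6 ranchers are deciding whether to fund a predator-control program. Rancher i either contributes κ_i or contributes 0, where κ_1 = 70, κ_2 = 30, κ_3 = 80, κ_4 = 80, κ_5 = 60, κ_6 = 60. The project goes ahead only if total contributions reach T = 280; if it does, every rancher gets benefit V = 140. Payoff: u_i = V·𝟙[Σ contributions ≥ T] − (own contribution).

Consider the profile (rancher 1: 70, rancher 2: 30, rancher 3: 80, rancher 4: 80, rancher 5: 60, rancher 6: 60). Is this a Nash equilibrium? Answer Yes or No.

Total = 380 ≥ 280: provided.
Rancher 1 (pledges 70, payoff 70): dropping to 0 → total 310, payoff 140. Profitable deviation.

No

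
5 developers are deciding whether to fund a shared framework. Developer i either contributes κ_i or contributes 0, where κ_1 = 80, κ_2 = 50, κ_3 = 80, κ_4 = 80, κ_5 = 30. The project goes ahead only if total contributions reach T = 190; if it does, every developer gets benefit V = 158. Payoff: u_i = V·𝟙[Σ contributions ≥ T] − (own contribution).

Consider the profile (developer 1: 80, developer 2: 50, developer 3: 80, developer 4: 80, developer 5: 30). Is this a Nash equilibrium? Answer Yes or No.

No

Total = 320 ≥ 190: provided.
Developer 1 (pledges 80, payoff 78): dropping to 0 → total 240, payoff 158. Profitable deviation.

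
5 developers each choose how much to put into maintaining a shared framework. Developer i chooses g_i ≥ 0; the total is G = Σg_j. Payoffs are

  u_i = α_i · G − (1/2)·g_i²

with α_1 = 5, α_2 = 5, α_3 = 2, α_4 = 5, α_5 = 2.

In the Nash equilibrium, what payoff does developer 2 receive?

82.5

Developer i's FOC: ∂u_i/∂g_i = α_i − g_i = 0, so g_i* = α_i.
NE contributions = (5, 5, 2, 5, 2); G = 19.
u_2 = α_2·G − ½·(g_2)² = 5·19 − ½·5² = 82.5.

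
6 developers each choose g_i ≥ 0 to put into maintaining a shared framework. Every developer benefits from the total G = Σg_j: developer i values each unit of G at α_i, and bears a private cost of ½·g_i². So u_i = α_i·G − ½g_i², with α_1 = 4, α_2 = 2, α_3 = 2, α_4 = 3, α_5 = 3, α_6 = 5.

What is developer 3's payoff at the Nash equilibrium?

36

Developer i's FOC: ∂u_i/∂g_i = α_i − g_i = 0, so g_i* = α_i.
NE contributions = (4, 2, 2, 3, 3, 5); G = 19.
u_3 = α_3·G − ½·(g_3)² = 2·19 − ½·2² = 36.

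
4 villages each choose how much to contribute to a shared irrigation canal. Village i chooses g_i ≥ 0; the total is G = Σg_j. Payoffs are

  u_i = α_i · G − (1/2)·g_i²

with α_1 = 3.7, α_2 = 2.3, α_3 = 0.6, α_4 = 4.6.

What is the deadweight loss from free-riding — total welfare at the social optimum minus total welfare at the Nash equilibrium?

Village i's FOC: ∂u_i/∂g_i = α_i − g_i = 0, so g_i* = α_i.
NE contributions = (3.7, 2.3, 0.6, 4.6); G = 11.2.
W^NE = (Σα)·G − ½Σα_i² = 11.2² − ½·40.5 = 105.19.
Planner sets g_i = Σα_j = 11.2 for every i, so G^SO = 4·11.2 = 44.8.
W^SO = (Σα)·G^SO − ½·4·(Σα)² = (4/2)·11.2² = 250.88.
Deadweight loss = W^SO − W^NE = 145.69.

145.69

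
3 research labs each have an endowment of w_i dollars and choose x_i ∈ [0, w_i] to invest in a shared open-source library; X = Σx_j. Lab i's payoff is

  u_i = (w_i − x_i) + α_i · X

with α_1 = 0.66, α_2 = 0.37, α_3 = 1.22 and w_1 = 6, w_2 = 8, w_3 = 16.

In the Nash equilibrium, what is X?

16

∂u_i/∂x_i = α_i − 1, so lab i contributes w_i if α_i > 1, else 0.
α_i > 1 for i ∈ {3}; NE contributions (0, 0, 16), X = 16.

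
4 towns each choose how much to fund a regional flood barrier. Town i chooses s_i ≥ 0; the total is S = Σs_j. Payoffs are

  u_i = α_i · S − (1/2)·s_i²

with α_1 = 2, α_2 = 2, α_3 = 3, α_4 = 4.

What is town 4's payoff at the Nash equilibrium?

Town i's FOC: ∂u_i/∂s_i = α_i − s_i = 0, so s_i* = α_i.
NE contributions = (2, 2, 3, 4); S = 11.
u_4 = α_4·S − ½·(s_4)² = 4·11 − ½·4² = 36.

36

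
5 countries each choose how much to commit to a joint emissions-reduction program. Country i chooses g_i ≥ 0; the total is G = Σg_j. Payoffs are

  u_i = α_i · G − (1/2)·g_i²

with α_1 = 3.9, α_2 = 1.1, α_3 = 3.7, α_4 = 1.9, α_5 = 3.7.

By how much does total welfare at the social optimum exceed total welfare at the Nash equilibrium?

Country i's FOC: ∂u_i/∂g_i = α_i − g_i = 0, so g_i* = α_i.
NE contributions = (3.9, 1.1, 3.7, 1.9, 3.7); G = 14.3.
W^NE = (Σα)·G − ½Σα_i² = 14.3² − ½·47.41 = 180.785.
Planner sets g_i = Σα_j = 14.3 for every i, so G^SO = 5·14.3 = 71.5.
W^SO = (Σα)·G^SO − ½·5·(Σα)² = (5/2)·14.3² = 511.225.
Deadweight loss = W^SO − W^NE = 330.44.

330.44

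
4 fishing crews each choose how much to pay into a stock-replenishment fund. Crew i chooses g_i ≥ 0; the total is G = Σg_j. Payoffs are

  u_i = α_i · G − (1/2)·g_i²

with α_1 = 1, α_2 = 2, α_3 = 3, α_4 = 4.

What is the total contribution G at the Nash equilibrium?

10

Crew i's FOC: ∂u_i/∂g_i = α_i − g_i = 0, so g_i* = α_i.
NE contributions = (1, 2, 3, 4); G = 10.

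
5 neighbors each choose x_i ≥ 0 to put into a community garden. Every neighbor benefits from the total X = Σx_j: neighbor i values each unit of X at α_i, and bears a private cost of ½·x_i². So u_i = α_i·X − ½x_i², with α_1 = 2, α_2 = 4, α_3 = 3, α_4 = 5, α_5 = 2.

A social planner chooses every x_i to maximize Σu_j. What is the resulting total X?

80

Planner FOC: ∂(Σu_j)/∂x_i = (Σα_j) − x_i = 0, so x_i^SO = Σα_j = 16 for every i; X^SO = 80.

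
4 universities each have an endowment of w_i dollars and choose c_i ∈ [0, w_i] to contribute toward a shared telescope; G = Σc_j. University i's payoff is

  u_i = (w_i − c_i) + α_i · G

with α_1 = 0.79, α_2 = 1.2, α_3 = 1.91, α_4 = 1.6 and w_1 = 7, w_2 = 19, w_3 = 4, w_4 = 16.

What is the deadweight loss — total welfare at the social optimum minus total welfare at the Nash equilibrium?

31.5

∂u_i/∂c_i = α_i − 1, so university i contributes w_i if α_i > 1, else 0.
α_i > 1 for i ∈ {2, 3, 4}; NE contributions (0, 19, 4, 16), G = 39.
W^NE = Σw_i − G^NE + (Σα_i)·G^NE = 46 + 4.5·39 = 221.5.
Planner: ∂(Σu_j)/∂c_i = Σα_j − 1 = 4.5 > 0, so everyone contributes w_i; G^SO = 46, W^SO = 46 + 4.5·46 = 253.
Deadweight loss = 31.5.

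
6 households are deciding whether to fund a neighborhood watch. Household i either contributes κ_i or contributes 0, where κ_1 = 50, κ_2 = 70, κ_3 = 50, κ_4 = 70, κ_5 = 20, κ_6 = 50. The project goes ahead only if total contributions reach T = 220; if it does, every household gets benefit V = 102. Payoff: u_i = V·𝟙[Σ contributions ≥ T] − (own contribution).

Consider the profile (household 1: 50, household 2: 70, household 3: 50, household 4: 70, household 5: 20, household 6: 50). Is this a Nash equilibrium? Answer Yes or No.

No

Total = 310 ≥ 220: provided.
Household 1 (pledges 50, payoff 52): dropping to 0 → total 260, payoff 102. Profitable deviation.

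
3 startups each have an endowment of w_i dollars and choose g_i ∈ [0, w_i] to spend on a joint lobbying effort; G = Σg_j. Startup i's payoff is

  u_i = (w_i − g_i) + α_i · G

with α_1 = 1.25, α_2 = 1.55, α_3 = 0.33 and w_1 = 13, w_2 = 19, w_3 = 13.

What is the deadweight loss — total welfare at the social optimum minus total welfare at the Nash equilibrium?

∂u_i/∂g_i = α_i − 1, so startup i contributes w_i if α_i > 1, else 0.
α_i > 1 for i ∈ {1, 2}; NE contributions (13, 19, 0), G = 32.
W^NE = Σw_i − G^NE + (Σα_i)·G^NE = 45 + 2.13·32 = 113.16.
Planner: ∂(Σu_j)/∂g_i = Σα_j − 1 = 2.13 > 0, so everyone contributes w_i; G^SO = 45, W^SO = 45 + 2.13·45 = 140.85.
Deadweight loss = 27.69.

27.69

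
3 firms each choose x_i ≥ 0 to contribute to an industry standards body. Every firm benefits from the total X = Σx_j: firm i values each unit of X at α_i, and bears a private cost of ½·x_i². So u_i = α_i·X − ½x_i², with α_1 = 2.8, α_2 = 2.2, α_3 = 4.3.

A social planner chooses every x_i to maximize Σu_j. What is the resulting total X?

27.9

Planner FOC: ∂(Σu_j)/∂x_i = (Σα_j) − x_i = 0, so x_i^SO = Σα_j = 9.3 for every i; X^SO = 27.9.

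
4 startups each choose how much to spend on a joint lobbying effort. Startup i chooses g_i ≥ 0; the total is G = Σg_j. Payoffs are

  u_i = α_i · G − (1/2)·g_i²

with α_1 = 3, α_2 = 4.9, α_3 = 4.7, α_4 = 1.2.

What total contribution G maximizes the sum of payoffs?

Planner FOC: ∂(Σu_j)/∂g_i = (Σα_j) − g_i = 0, so g_i^SO = Σα_j = 13.8 for every i; G^SO = 55.2.

55.2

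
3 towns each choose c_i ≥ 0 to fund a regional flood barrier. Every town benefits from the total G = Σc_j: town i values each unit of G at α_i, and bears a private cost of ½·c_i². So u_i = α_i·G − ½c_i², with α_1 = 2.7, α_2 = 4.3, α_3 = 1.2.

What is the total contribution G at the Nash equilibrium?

8.2

Town i's FOC: ∂u_i/∂c_i = α_i − c_i = 0, so c_i* = α_i.
NE contributions = (2.7, 4.3, 1.2); G = 8.2.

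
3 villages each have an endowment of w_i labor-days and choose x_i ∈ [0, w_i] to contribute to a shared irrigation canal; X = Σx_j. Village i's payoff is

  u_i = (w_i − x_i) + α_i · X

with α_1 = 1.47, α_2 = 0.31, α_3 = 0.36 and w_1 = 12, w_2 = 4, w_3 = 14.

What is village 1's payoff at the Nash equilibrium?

17.64

∂u_i/∂x_i = α_i − 1, so village i contributes w_i if α_i > 1, else 0.
α_i > 1 for i ∈ {1}; NE contributions (12, 0, 0), X = 12.
u_1 = (12 − 12) + 1.47·12 = 17.64.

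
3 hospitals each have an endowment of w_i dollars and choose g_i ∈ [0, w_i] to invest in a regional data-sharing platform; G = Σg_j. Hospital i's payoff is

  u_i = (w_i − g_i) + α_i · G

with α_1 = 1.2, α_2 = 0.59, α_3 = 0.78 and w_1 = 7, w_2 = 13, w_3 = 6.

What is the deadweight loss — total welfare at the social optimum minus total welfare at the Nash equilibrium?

29.83

∂u_i/∂g_i = α_i − 1, so hospital i contributes w_i if α_i > 1, else 0.
α_i > 1 for i ∈ {1}; NE contributions (7, 0, 0), G = 7.
W^NE = Σw_i − G^NE + (Σα_i)·G^NE = 26 + 1.57·7 = 36.99.
Planner: ∂(Σu_j)/∂g_i = Σα_j − 1 = 1.57 > 0, so everyone contributes w_i; G^SO = 26, W^SO = 26 + 1.57·26 = 66.82.
Deadweight loss = 29.83.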